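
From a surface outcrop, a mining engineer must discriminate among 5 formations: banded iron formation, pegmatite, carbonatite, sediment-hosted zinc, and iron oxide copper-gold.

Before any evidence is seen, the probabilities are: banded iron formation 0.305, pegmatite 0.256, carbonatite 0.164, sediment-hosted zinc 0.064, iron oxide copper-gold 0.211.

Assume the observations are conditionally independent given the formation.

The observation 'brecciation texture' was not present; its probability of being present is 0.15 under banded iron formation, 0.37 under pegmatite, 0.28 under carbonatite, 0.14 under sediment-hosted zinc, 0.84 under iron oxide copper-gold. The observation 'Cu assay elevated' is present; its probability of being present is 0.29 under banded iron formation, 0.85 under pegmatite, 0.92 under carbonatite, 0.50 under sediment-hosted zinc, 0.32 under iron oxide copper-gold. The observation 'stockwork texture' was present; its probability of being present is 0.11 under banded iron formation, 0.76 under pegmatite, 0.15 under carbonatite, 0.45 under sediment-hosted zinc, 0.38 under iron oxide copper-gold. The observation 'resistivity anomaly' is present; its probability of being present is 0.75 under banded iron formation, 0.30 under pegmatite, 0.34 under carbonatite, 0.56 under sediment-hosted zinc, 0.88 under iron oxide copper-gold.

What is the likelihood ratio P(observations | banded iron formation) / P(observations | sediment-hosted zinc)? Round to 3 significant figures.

Take the product of per-observation likelihoods under each hypothesis (using 1 − P(present | H) for each absent observation), then divide.
  banded iron formation: (1 − 0.15) × 0.29 × 0.11 × 0.75 = 0.020336
  sediment-hosted zinc: (1 − 0.14) × 0.50 × 0.45 × 0.56 = 0.10836
Bayes factor = 0.020336 / 0.10836 ≈ 0.188

0.188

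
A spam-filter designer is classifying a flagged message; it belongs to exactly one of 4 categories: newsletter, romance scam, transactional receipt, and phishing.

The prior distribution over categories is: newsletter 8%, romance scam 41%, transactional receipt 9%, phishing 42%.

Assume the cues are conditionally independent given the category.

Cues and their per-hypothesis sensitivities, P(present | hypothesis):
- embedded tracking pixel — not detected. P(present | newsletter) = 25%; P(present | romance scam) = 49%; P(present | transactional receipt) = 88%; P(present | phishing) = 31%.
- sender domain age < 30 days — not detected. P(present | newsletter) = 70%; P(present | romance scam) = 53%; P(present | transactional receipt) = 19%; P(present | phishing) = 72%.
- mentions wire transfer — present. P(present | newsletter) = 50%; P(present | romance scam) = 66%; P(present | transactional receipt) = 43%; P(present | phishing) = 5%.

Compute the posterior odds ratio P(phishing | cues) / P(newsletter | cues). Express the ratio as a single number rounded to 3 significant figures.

0.451

The normalizing constant cancels in an odds ratio, so compute prior × likelihood for the two hypotheses only (using 1 − P(present | H) for each absent cue):
  phishing: 0.42 × (1 − 0.31) × (1 − 0.72) × 0.05 = 0.0040572
  newsletter: 0.08 × (1 − 0.25) × (1 − 0.70) × 0.50 = 0.009
Odds(phishing : newsletter) = 0.0040572 / 0.009 ≈ 0.451.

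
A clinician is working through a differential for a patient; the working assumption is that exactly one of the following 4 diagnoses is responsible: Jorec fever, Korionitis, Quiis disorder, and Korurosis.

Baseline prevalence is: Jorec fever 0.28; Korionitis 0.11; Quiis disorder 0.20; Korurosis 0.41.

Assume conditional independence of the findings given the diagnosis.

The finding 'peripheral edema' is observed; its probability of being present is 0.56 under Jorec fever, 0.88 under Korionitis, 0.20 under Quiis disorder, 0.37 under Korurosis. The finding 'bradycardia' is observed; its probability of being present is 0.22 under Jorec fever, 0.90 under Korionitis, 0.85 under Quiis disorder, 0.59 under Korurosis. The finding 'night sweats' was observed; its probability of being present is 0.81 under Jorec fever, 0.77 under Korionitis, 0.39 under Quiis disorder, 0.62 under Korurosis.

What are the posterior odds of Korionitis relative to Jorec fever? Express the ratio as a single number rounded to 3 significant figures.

2.40

Unnormalized posterior weight (prior times the finding likelihoods) for each of the two hypotheses:
  Korionitis: 0.11 × 0.88 × 0.90 × 0.77 = 0.067082
  Jorec fever: 0.28 × 0.56 × 0.22 × 0.81 = 0.027942
Odds(Korionitis : Jorec fever) = 0.067082 / 0.027942 ≈ 2.40.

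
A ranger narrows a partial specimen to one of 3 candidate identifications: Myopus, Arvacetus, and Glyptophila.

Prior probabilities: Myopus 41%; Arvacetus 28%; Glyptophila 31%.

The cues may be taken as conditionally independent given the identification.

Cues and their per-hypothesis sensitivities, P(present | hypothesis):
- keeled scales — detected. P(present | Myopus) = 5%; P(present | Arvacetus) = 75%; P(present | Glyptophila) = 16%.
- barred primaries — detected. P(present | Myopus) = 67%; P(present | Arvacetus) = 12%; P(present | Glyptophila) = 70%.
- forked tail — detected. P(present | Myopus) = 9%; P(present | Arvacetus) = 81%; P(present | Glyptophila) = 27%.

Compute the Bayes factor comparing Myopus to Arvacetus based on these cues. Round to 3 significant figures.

Take the product of per-cue likelihoods under each hypothesis, then divide.
  Myopus: 0.05 × 0.67 × 0.09 = 0.003015
  Arvacetus: 0.75 × 0.12 × 0.81 = 0.0729
Bayes factor = 0.003015 / 0.0729 ≈ 0.0414

0.0414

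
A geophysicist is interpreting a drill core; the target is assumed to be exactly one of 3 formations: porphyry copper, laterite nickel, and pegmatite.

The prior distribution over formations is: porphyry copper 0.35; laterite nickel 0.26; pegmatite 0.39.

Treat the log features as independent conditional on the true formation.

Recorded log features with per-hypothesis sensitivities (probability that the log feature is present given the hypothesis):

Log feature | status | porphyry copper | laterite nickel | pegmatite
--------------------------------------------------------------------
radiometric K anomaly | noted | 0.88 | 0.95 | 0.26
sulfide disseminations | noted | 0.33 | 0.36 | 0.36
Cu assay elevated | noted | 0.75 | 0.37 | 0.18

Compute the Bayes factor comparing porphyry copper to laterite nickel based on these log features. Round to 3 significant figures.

The Bayes factor is the ratio of the joint likelihoods of the log feature pattern under the two hypotheses.
  porphyry copper: 0.88 × 0.33 × 0.75 = 0.2178
  laterite nickel: 0.95 × 0.36 × 0.37 = 0.12654
Bayes factor = 0.2178 / 0.12654 ≈ 1.72

1.72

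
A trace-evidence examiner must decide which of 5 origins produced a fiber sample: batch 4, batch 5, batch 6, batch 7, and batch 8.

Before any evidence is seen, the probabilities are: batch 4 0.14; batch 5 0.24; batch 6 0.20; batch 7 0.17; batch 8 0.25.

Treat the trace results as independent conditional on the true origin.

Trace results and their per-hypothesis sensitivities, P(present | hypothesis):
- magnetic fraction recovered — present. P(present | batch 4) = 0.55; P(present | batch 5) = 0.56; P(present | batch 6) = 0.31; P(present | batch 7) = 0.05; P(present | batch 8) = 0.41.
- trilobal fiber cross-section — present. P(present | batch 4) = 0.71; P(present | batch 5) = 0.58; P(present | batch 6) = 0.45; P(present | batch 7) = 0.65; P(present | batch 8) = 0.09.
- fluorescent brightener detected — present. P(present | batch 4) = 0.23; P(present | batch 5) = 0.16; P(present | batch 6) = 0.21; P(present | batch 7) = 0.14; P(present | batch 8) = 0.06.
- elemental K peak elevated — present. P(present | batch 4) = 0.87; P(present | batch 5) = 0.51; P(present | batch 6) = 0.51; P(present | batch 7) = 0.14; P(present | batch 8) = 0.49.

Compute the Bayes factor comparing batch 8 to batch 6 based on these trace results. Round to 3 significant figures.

0.0726

Joint likelihood of the trace result pattern under each hypothesis:
  batch 8: 0.41 × 0.09 × 0.06 × 0.49 = 0.0010849
  batch 6: 0.31 × 0.45 × 0.21 × 0.51 = 0.01494
Bayes factor = 0.0010849 / 0.01494 ≈ 0.0726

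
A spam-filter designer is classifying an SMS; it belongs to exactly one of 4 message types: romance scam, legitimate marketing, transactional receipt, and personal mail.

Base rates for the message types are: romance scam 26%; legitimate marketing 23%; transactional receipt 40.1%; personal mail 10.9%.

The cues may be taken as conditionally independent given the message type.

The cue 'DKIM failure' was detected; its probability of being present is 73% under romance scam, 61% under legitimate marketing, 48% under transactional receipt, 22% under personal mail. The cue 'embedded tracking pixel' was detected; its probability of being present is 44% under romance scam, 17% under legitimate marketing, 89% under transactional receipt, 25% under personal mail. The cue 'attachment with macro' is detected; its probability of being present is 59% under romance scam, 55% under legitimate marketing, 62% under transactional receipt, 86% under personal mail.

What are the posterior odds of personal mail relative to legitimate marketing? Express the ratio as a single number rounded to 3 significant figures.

Unnormalized posterior weight (prior times the cue likelihoods) for each of the two hypotheses:
  personal mail: 0.109 × 0.22 × 0.25 × 0.86 = 0.0051557
  legitimate marketing: 0.230 × 0.61 × 0.17 × 0.55 = 0.013118
Odds(personal mail : legitimate marketing) = 0.0051557 / 0.013118 ≈ 0.393.

0.393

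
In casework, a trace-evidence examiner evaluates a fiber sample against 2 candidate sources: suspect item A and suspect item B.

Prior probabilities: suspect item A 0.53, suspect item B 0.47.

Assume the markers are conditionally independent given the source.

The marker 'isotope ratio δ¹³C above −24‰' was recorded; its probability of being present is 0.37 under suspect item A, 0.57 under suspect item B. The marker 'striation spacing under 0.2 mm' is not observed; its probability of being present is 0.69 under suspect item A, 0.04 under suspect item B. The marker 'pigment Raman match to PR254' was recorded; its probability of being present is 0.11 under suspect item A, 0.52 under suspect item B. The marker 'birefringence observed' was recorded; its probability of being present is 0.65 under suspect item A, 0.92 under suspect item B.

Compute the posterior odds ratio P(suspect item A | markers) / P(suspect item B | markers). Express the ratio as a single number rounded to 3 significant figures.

0.0353

Posterior odds equal prior odds times the likelihood ratio; only the two competing hypotheses matter (using 1 − P(present | H) for each absent marker).
  suspect item A: 0.53 × 0.37 × (1 − 0.69) × 0.11 × 0.65 = 0.0043466
  suspect item B: 0.47 × 0.57 × (1 − 0.04) × 0.52 × 0.92 = 0.12304
Odds(suspect item A : suspect item B) = 0.0043466 / 0.12304 ≈ 0.0353.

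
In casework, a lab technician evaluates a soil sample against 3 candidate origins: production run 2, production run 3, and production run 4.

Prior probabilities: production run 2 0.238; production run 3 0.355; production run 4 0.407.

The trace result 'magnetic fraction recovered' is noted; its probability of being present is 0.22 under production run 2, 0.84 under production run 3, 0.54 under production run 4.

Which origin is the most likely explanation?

production run 3

By Bayes' rule, the unnormalized weight for each hypothesis is prior × likelihood:
  production run 2: 0.238 × 0.22 = 0.05236
  production run 3: 0.355 × 0.84 = 0.2982
  production run 4: 0.407 × 0.54 = 0.21978
Marginal likelihood of the evidence = 0.57034.
P(production run 2 | evidence) ≈ 0.05236 / 0.57034 ≈ 0.092
P(production run 3 | evidence) ≈ 0.2982 / 0.57034 ≈ 0.523
P(production run 4 | evidence) ≈ 0.21978 / 0.57034 ≈ 0.385
The largest is 0.523, so production run 3 is most probable.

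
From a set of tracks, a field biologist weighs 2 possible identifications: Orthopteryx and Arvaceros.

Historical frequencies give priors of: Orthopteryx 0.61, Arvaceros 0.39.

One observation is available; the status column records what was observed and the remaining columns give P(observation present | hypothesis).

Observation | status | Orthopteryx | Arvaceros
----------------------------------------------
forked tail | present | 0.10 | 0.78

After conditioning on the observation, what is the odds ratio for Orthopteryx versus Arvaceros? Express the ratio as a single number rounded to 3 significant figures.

0.201

Unnormalized posterior weight (prior times the observation likelihood) for each of the two hypotheses:
  Orthopteryx: 0.61 × 0.10 = 0.061
  Arvaceros: 0.39 × 0.78 = 0.3042
Posterior odds = 0.061 / 0.3042 ≈ 0.201.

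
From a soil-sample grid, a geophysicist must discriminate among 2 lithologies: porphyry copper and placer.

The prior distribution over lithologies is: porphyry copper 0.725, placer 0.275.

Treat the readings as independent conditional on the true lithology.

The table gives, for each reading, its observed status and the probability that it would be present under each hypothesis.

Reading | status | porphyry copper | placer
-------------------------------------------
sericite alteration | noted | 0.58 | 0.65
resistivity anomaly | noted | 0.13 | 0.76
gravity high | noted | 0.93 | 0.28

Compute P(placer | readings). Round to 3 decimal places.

0.428

By Bayes' rule with conditional independence, the unnormalized weight for each hypothesis is prior × ∏ likelihoods:
  porphyry copper: 0.725 × 0.58 × 0.13 × 0.93 = 0.050838
  placer: 0.275 × 0.65 × 0.76 × 0.28 = 0.038038
The unnormalized weights sum to 0.088876.
P(placer | evidence) = 0.038038 / 0.088876 ≈ 0.428.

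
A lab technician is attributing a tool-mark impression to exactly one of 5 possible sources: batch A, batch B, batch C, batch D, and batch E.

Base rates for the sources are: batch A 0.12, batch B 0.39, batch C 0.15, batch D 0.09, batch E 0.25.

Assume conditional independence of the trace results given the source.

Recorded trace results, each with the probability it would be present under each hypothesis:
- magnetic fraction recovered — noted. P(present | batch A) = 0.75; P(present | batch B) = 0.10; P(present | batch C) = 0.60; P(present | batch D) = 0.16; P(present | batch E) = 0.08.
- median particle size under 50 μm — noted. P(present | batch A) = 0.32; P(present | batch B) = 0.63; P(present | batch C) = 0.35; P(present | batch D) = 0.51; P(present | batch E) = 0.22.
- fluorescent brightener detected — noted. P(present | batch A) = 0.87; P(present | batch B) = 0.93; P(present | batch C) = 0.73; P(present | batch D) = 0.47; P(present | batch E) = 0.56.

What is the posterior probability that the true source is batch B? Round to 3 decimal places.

For each hypothesis, the unnormalized posterior weight is prior × product of the trace result likelihoods:
  batch A: 0.12 × 0.75 × 0.32 × 0.87 = 0.025056
  batch B: 0.39 × 0.10 × 0.63 × 0.93 = 0.02285
  batch C: 0.15 × 0.60 × 0.35 × 0.73 = 0.022995
  batch D: 0.09 × 0.16 × 0.51 × 0.47 = 0.0034517
  batch E: 0.25 × 0.08 × 0.22 × 0.56 = 0.002464
Marginal likelihood of the evidence = 0.076817.
P(batch B | evidence) = 0.02285 / 0.076817 ≈ 0.297.

0.297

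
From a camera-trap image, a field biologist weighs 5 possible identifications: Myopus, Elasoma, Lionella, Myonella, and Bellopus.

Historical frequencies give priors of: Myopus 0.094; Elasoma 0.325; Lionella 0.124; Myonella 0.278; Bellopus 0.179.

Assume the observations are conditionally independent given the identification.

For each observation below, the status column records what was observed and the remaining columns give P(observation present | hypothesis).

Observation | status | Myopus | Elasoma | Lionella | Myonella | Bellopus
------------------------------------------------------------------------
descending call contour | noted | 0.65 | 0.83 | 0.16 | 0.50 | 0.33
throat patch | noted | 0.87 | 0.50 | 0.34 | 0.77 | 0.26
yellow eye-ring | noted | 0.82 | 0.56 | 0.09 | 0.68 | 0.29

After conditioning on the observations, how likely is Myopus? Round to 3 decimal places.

0.221

By Bayes' rule with conditional independence, the unnormalized weight for each hypothesis is prior × ∏ likelihoods:
  Myopus: 0.094 × 0.65 × 0.87 × 0.82 = 0.043589
  Elasoma: 0.325 × 0.83 × 0.50 × 0.56 = 0.07553
  Lionella: 0.124 × 0.16 × 0.34 × 0.09 = 0.0006071
  Myonella: 0.278 × 0.50 × 0.77 × 0.68 = 0.07278
  Bellopus: 0.179 × 0.33 × 0.26 × 0.29 = 0.0044539
Normalizing constant Z = 0.043589 + 0.07553 + 0.0006071 + 0.07278 + 0.0044539 = 0.19696.
P(Myopus | evidence) = 0.043589 / 0.19696 ≈ 0.221.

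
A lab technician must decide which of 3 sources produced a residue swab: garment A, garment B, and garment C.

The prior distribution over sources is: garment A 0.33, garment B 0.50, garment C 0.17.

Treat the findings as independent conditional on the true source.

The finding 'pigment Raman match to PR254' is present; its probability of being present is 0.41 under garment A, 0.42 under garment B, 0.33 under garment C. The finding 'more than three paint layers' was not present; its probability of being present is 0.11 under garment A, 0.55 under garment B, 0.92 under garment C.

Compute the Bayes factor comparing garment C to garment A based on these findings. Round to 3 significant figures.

Take the product of per-finding likelihoods under each hypothesis (using 1 − P(present | H) for each absent finding), then divide.
  garment C: 0.33 × (1 − 0.92) = 0.0264
  garment A: 0.41 × (1 − 0.11) = 0.3649
Bayes factor = 0.0264 / 0.3649 ≈ 0.0723

0.0723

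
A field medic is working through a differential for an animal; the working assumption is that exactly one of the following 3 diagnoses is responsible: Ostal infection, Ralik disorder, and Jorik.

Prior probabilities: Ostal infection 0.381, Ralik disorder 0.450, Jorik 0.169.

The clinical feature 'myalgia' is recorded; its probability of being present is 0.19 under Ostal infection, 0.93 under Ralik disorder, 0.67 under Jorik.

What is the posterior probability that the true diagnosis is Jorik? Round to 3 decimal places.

Multiply each prior by the likelihood of the clinical feature:
  Ostal infection: 0.381 × 0.19 = 0.07239
  Ralik disorder: 0.450 × 0.93 = 0.4185
  Jorik: 0.169 × 0.67 = 0.11323
Marginal likelihood of the evidence = 0.60412.
P(Jorik | evidence) = 0.11323 / 0.60412 ≈ 0.187.

0.187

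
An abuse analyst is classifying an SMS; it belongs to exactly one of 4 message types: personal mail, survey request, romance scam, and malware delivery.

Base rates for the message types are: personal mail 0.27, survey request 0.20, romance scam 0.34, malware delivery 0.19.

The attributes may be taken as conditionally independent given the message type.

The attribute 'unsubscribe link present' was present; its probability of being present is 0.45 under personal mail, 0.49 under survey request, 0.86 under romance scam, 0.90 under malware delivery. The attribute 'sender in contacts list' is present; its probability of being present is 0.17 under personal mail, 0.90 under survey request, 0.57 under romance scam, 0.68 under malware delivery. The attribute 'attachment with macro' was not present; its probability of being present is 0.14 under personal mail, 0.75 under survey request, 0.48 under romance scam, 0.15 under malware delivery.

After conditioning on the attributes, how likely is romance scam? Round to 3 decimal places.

By Bayes' rule with conditional independence, the unnormalized weight for each hypothesis is prior × ∏ likelihoods (using 1 − P(present | H) for each absent attribute):
  personal mail: 0.27 × 0.45 × 0.17 × (1 − 0.14) = 0.017763
  survey request: 0.20 × 0.49 × 0.90 × (1 − 0.75) = 0.02205
  romance scam: 0.34 × 0.86 × 0.57 × (1 − 0.48) = 0.086667
  malware delivery: 0.19 × 0.90 × 0.68 × (1 − 0.15) = 0.098838
Normalizing constant Z = 0.017763 + 0.02205 + 0.086667 + 0.098838 = 0.22532.
P(romance scam | evidence) = 0.086667 / 0.22532 ≈ 0.385.

0.385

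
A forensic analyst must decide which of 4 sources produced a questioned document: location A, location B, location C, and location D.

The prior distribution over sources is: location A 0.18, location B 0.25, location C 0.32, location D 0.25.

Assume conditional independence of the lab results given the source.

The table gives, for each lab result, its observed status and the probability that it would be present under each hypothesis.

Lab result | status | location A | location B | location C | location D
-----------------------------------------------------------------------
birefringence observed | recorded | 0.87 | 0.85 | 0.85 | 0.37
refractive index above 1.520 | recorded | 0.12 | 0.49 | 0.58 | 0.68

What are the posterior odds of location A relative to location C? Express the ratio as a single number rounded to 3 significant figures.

0.119

Unnormalized posterior weight (prior times the lab result likelihoods) for each of the two hypotheses:
  location A: 0.18 × 0.87 × 0.12 = 0.018792
  location C: 0.32 × 0.85 × 0.58 = 0.15776
Odds(location A : location C) = 0.018792 / 0.15776 ≈ 0.119.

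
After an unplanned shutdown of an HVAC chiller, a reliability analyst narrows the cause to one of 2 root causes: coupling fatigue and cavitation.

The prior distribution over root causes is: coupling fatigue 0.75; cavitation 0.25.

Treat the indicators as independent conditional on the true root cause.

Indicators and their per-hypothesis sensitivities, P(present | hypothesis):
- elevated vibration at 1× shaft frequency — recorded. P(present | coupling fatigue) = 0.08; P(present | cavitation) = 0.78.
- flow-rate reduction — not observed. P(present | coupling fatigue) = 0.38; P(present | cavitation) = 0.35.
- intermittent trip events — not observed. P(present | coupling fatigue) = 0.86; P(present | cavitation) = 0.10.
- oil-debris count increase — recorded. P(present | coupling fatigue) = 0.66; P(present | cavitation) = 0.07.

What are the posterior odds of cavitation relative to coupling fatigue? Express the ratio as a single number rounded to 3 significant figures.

The normalizing constant cancels in an odds ratio, so compute prior × likelihood for the two hypotheses only (using 1 − P(present | H) for each absent indicator):
  cavitation: 0.25 × 0.78 × (1 − 0.35) × (1 − 0.10) × 0.07 = 0.0079853
  coupling fatigue: 0.75 × 0.08 × (1 − 0.38) × (1 − 0.86) × 0.66 = 0.0034373
Odds(cavitation : coupling fatigue) = 0.0079853 / 0.0034373 ≈ 2.32.

2.32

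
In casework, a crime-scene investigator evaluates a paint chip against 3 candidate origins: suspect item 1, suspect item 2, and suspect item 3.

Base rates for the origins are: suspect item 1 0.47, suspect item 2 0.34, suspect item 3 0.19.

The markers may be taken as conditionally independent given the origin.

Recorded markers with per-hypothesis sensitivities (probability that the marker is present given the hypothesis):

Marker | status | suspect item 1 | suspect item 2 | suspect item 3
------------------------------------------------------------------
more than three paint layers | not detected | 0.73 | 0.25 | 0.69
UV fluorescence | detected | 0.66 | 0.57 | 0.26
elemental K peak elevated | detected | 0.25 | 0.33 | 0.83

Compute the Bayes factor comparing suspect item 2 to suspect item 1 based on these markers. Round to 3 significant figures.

Take the product of per-marker likelihoods under each hypothesis (using 1 − P(present | H) for each absent marker), then divide.
  suspect item 2: (1 − 0.25) × 0.57 × 0.33 = 0.14108
  suspect item 1: (1 − 0.73) × 0.66 × 0.25 = 0.04455
Bayes factor = 0.14108 / 0.04455 ≈ 3.17

3.17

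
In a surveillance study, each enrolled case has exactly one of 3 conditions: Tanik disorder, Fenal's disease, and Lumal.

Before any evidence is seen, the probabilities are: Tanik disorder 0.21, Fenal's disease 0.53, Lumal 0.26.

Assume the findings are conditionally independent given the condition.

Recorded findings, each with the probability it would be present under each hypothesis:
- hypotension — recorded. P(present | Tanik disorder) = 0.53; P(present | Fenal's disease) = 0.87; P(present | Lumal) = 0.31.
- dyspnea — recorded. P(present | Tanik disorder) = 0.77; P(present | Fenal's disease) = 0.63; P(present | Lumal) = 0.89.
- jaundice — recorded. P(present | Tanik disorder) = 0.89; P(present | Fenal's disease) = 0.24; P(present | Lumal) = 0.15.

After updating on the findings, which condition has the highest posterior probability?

By Bayes' rule with conditional independence, the unnormalized weight for each hypothesis is prior × ∏ likelihoods:
  Tanik disorder: 0.21 × 0.53 × 0.77 × 0.89 = 0.076274
  Fenal's disease: 0.53 × 0.87 × 0.63 × 0.24 = 0.069718
  Lumal: 0.26 × 0.31 × 0.89 × 0.15 = 0.01076
Normalizing constant Z = 0.076274 + 0.069718 + 0.01076 = 0.15675.
P(Tanik disorder | evidence) ≈ 0.076274 / 0.15675 ≈ 0.487
P(Fenal's disease | evidence) ≈ 0.069718 / 0.15675 ≈ 0.445
P(Lumal | evidence) ≈ 0.01076 / 0.15675 ≈ 0.069
The largest is 0.487, so Tanik disorder is most probable.

Tanik disorder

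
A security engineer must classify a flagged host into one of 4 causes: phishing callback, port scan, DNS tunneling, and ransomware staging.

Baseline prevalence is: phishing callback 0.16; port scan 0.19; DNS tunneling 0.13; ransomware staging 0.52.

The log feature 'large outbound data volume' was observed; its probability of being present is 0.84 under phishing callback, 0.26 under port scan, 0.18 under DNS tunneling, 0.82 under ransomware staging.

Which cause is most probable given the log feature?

For each hypothesis, the unnormalized posterior weight is prior × likelihood:
  phishing callback: 0.16 × 0.84 = 0.1344
  port scan: 0.19 × 0.26 = 0.0494
  DNS tunneling: 0.13 × 0.18 = 0.0234
  ransomware staging: 0.52 × 0.82 = 0.4264
Marginal likelihood of the evidence = 0.6336.
P(phishing callback | evidence) ≈ 0.1344 / 0.6336 ≈ 0.212
P(port scan | evidence) ≈ 0.0494 / 0.6336 ≈ 0.078
P(DNS tunneling | evidence) ≈ 0.0234 / 0.6336 ≈ 0.037
P(ransomware staging | evidence) ≈ 0.4264 / 0.6336 ≈ 0.673
The largest is 0.673, so ransomware staging is most probable.

ransomware staging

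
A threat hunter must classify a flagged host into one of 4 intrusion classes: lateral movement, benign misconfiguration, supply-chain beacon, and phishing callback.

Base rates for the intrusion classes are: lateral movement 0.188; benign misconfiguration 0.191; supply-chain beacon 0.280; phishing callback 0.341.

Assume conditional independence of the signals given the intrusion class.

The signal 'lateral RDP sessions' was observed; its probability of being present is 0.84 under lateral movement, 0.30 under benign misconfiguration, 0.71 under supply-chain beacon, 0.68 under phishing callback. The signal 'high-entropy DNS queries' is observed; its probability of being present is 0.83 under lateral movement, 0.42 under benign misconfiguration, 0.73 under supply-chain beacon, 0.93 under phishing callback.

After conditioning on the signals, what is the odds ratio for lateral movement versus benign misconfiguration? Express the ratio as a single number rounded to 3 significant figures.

Unnormalized posterior weight (prior times the signal likelihoods) for each of the two hypotheses:
  lateral movement: 0.188 × 0.84 × 0.83 = 0.13107
  benign misconfiguration: 0.191 × 0.30 × 0.42 = 0.024066
Odds(lateral movement : benign misconfiguration) = 0.13107 / 0.024066 ≈ 5.45.

5.45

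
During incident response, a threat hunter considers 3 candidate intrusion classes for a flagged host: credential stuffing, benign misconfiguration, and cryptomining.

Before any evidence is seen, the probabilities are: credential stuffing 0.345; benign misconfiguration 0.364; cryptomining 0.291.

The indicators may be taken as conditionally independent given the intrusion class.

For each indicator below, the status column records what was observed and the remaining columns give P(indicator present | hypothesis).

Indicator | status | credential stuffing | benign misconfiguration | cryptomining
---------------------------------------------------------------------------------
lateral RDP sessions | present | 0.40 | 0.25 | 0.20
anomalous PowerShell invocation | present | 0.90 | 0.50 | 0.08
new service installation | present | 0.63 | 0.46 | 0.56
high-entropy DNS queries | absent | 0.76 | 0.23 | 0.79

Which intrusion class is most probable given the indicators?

Multiply each prior by the joint likelihood of the indicator pattern (using 1 − P(present | H) for each absent indicator):
  credential stuffing: 0.345 × 0.40 × 0.90 × 0.63 × (1 − 0.76) = 0.018779
  benign misconfiguration: 0.364 × 0.25 × 0.50 × 0.46 × (1 − 0.23) = 0.016116
  cryptomining: 0.291 × 0.20 × 0.08 × 0.56 × (1 − 0.79) = 0.00054755
Marginal likelihood of the evidence = 0.035443.
P(credential stuffing | evidence) ≈ 0.018779 / 0.035443 ≈ 0.530
P(benign misconfiguration | evidence) ≈ 0.016116 / 0.035443 ≈ 0.455
P(cryptomining | evidence) ≈ 0.00054755 / 0.035443 ≈ 0.015
The largest is 0.530, so credential stuffing is most probable.

credential stuffing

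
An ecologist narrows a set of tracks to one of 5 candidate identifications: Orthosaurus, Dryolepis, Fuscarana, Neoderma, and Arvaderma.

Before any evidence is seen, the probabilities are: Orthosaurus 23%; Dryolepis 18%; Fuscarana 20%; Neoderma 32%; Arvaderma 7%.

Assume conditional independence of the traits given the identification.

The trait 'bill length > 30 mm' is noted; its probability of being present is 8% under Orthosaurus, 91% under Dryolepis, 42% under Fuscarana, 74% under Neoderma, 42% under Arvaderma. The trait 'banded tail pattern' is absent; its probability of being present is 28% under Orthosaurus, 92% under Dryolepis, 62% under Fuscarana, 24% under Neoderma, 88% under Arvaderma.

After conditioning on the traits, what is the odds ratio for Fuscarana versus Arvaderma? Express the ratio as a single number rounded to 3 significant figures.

The normalizing constant cancels in an odds ratio, so compute prior × likelihood for the two hypotheses only (using 1 − P(present | H) for each absent trait):
  Fuscarana: 0.20 × 0.42 × (1 − 0.62) = 0.03192
  Arvaderma: 0.07 × 0.42 × (1 − 0.88) = 0.003528
Posterior odds = 0.03192 / 0.003528 ≈ 9.05.

9.05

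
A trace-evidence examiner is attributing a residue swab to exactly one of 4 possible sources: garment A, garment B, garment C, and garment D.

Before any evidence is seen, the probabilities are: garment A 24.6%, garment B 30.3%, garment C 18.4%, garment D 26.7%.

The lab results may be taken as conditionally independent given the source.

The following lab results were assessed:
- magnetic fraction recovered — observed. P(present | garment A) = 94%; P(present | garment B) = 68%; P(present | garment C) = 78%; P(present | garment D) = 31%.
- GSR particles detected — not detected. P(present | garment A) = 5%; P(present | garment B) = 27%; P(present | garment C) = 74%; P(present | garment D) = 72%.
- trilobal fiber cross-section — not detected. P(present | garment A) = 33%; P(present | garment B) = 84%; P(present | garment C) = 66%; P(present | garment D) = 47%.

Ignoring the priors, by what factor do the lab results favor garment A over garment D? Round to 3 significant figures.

Joint likelihood of the lab result pattern under each hypothesis (using 1 − P(present | H) for each absent lab result):
  garment A: 0.94 × (1 − 0.05) × (1 − 0.33) = 0.59831
  garment D: 0.31 × (1 − 0.72) × (1 − 0.47) = 0.046004
Bayes factor = 0.59831 / 0.046004 ≈ 13.0

13.0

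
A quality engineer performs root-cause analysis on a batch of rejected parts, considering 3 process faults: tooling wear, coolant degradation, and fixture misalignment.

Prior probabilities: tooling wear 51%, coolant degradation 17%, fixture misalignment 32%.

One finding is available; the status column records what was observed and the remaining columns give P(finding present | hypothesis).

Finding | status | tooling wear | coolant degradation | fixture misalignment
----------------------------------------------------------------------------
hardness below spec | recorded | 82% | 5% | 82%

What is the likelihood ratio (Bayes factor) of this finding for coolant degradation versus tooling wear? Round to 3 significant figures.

Likelihood of this finding under each hypothesis:
  coolant degradation: 0.05
  tooling wear: 0.82
Bayes factor = 0.05 / 0.82 ≈ 0.0610

0.0610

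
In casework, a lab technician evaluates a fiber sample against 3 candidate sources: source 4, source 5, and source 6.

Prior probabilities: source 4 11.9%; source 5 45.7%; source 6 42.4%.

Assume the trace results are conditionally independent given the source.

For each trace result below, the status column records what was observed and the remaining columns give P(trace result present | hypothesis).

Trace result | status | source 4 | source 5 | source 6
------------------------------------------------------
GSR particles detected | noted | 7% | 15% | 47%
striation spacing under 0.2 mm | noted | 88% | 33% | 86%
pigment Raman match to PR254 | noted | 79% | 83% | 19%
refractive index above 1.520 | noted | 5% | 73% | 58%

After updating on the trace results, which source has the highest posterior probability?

By Bayes' rule with conditional independence, the unnormalized weight for each hypothesis is prior × ∏ likelihoods:
  source 4: 0.119 × 0.07 × 0.88 × 0.79 × 0.05 = 0.00028955
  source 5: 0.457 × 0.15 × 0.33 × 0.83 × 0.73 = 0.013706
  source 6: 0.424 × 0.47 × 0.86 × 0.19 × 0.58 = 0.018886
Normalizing constant Z = 0.00028955 + 0.013706 + 0.018886 = 0.032882.
P(source 4 | evidence) ≈ 0.00028955 / 0.032882 ≈ 0.009
P(source 5 | evidence) ≈ 0.013706 / 0.032882 ≈ 0.417
P(source 6 | evidence) ≈ 0.018886 / 0.032882 ≈ 0.574
The largest is 0.574, so source 6 is most probable.

source 6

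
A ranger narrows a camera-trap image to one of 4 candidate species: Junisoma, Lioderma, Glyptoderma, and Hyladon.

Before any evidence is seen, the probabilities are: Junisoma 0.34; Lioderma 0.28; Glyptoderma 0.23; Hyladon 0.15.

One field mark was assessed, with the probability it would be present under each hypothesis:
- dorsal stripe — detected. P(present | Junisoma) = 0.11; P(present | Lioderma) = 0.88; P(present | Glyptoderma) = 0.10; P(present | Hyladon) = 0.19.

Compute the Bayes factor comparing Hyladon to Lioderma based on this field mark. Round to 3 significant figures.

0.216

The Bayes factor is the ratio of the two likelihoods.
  Hyladon: 0.19
  Lioderma: 0.88
Bayes factor = 0.19 / 0.88 ≈ 0.216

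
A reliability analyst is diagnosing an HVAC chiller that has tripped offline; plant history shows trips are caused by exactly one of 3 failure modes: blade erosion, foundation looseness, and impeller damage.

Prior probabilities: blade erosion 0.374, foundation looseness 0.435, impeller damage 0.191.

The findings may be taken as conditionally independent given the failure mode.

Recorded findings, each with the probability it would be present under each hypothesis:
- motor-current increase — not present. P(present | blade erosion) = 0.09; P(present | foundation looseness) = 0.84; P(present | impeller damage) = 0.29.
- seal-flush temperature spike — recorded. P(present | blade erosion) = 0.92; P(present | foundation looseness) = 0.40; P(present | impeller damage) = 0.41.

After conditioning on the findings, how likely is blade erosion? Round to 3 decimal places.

0.790

By Bayes' rule with conditional independence, the unnormalized weight for each hypothesis is prior × ∏ likelihoods (using 1 − P(present | H) for each absent finding):
  blade erosion: 0.374 × (1 − 0.09) × 0.92 = 0.31311
  foundation looseness: 0.435 × (1 − 0.84) × 0.40 = 0.02784
  impeller damage: 0.191 × (1 − 0.29) × 0.41 = 0.0556
Marginal likelihood of the evidence = 0.39655.
P(blade erosion | evidence) = 0.31311 / 0.39655 ≈ 0.790.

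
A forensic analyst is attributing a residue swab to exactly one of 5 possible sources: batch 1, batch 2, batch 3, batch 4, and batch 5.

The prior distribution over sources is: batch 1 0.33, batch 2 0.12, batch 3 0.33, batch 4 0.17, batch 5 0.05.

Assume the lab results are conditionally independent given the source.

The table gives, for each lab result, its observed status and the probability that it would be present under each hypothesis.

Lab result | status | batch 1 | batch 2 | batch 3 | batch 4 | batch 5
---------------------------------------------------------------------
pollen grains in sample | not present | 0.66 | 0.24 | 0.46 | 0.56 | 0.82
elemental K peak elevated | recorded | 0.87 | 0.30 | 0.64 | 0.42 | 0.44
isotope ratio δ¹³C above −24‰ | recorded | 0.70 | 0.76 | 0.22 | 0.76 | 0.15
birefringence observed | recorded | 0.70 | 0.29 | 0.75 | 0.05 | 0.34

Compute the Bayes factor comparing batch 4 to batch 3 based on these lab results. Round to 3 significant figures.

The Bayes factor is the ratio of the joint likelihoods of the lab result pattern under the two hypotheses (using 1 − P(present | H) for each absent lab result).
  batch 4: (1 − 0.56) × 0.42 × 0.76 × 0.05 = 0.0070224
  batch 3: (1 − 0.46) × 0.64 × 0.22 × 0.75 = 0.057024
Bayes factor = 0.0070224 / 0.057024 ≈ 0.123

0.123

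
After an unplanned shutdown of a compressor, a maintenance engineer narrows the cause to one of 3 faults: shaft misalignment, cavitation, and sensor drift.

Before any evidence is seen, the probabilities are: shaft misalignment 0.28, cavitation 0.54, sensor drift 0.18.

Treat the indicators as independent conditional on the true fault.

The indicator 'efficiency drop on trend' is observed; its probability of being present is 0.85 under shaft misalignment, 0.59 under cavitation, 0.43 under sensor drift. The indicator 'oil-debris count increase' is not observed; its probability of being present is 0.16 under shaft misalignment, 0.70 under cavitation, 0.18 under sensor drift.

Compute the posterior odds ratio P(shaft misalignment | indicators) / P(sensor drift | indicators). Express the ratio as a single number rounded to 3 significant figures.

3.15

Unnormalized posterior weight (prior times the indicator likelihoods) for each of the two hypotheses (using 1 − P(present | H) for each absent indicator):
  shaft misalignment: 0.28 × 0.85 × (1 − 0.16) = 0.19992
  sensor drift: 0.18 × 0.43 × (1 − 0.18) = 0.063468
Posterior odds = 0.19992 / 0.063468 ≈ 3.15.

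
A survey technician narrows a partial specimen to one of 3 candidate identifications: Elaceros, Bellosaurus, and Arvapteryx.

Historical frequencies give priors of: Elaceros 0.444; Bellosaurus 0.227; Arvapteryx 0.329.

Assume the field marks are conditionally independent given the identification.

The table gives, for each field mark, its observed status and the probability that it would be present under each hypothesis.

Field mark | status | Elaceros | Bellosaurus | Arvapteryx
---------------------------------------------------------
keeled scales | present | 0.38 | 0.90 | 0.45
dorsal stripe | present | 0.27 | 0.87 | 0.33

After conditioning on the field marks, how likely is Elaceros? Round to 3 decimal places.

0.167

For each hypothesis, the unnormalized posterior weight is prior × product of the field mark likelihoods:
  Elaceros: 0.444 × 0.38 × 0.27 = 0.045554
  Bellosaurus: 0.227 × 0.90 × 0.87 = 0.17774
  Arvapteryx: 0.329 × 0.45 × 0.33 = 0.048857
Marginal likelihood of the evidence = 0.27215.
P(Elaceros | evidence) = 0.045554 / 0.27215 ≈ 0.167.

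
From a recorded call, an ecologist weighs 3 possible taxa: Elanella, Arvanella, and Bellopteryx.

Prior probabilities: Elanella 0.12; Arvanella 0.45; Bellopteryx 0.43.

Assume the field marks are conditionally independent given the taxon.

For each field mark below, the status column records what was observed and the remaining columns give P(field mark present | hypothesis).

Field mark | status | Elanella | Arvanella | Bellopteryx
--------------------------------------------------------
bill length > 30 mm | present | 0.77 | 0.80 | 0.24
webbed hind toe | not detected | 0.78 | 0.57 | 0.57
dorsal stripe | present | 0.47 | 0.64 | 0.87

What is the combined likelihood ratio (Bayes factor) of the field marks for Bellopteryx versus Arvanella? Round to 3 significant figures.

0.408

The Bayes factor is the ratio of the joint likelihoods of the field mark pattern under the two hypotheses (using 1 − P(present | H) for each absent field mark).
  Bellopteryx: 0.24 × (1 − 0.57) × 0.87 = 0.089784
  Arvanella: 0.80 × (1 − 0.57) × 0.64 = 0.22016
Bayes factor = 0.089784 / 0.22016 ≈ 0.408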